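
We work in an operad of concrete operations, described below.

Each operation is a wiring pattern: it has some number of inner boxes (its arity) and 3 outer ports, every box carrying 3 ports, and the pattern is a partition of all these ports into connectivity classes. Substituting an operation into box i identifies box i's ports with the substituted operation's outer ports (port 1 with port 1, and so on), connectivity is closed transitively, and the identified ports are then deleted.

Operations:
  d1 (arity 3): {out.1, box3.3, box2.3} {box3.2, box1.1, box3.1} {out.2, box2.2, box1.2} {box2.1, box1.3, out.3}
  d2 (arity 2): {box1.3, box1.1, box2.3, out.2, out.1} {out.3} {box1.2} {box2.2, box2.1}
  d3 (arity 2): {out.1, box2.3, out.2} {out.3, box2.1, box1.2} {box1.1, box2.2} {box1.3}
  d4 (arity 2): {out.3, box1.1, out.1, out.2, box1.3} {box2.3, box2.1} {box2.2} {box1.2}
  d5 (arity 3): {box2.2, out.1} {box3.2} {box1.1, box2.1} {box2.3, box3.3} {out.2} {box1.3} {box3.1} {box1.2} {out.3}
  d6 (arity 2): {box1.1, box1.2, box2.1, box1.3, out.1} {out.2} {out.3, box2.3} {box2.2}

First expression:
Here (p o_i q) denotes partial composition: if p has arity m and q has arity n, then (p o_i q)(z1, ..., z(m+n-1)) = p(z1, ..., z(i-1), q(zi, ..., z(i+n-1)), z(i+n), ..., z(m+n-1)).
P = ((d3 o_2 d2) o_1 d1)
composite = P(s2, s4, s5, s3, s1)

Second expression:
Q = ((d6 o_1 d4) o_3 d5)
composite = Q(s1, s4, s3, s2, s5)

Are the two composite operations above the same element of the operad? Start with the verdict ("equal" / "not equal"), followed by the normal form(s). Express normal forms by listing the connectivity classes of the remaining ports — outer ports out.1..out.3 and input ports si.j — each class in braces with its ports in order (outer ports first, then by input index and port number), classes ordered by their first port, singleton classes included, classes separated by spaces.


not equal: they reduce to {out.1, out.2} {out.3, s1.3, s2.2, s3.1, s3.3, s4.2, s4.3, s5.3} {s1.1, s1.2} {s2.1, s5.1, s5.2} {s2.3, s4.1} {s3.2} and {out.1, s1.1, s1.3, s2.2} {out.2} {out.3} {s1.2} {s2.1, s3.1} {s2.3, s5.3} {s3.2} {s3.3} {s4.1, s4.3} {s4.2} {s5.1} {s5.2}


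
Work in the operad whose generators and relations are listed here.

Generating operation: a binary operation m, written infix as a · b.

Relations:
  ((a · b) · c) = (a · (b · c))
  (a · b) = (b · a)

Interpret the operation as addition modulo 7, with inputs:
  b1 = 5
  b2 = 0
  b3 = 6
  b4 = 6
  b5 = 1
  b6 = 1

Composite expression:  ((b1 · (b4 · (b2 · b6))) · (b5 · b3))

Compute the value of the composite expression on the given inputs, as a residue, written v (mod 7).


5 (mod 7)

(b2 · b6) = 1
(b4 · (b2 · b6)) = 0
(b1 · (b4 · (b2 · b6))) = 5
(b5 · b3) = 0
((b1 · (b4 · (b2 · b6))) · (b5 · b3)) = 5


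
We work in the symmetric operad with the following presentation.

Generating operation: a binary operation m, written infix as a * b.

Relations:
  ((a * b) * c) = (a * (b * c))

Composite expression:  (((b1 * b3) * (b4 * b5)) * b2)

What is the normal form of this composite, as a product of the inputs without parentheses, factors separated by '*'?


b1 * b3 * b4 * b5 * b2

Every regrouping of m is equal, so read the b-inputs in written order.
(b1 * b3) spells out as b1 * b3
(b4 * b5) spells out as b4 * b5
((b1 * b3) * (b4 * b5)) spells out as b1 * b3 * b4 * b5
(((b1 * b3) * (b4 * b5)) * b2) spells out as b1 * b3 * b4 * b5 * b2


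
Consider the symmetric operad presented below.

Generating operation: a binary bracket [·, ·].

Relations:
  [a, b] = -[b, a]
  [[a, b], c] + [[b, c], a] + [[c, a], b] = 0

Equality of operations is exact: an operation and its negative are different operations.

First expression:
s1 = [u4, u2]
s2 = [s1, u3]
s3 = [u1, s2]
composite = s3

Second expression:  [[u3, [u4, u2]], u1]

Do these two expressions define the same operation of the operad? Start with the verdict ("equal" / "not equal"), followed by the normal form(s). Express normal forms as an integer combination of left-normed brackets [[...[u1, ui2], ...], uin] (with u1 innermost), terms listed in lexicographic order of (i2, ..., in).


The first composite normalizes to -[[[u1, u2], u4], u3] + [[[u1, u3], u2], u4] - [[[u1, u3], u4], u2] + [[[u1, u4], u2], u3]
The second composite normalizes to -[[[u1, u2], u4], u3] + [[[u1, u3], u2], u4] - [[[u1, u3], u4], u2] + [[[u1, u4], u2], u3]
Same normal form: equal.

equal; the common form is -[[[u1, u2], u4], u3] + [[[u1, u3], u2], u4] - [[[u1, u3], u4], u2] + [[[u1, u4], u2], u3]


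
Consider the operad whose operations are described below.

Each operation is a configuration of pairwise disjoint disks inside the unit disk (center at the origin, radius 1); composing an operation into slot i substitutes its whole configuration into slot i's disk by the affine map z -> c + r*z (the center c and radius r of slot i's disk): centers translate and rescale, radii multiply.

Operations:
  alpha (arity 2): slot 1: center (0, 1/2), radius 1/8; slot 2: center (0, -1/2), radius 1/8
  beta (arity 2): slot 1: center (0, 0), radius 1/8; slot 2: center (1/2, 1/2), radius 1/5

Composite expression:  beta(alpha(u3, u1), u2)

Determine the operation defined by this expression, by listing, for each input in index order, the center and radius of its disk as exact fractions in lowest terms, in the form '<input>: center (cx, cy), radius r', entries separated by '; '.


u1: center (0, -1/16), radius 1/64; u2: center (1/2, 1/2), radius 1/5; u3: center (0, 1/16), radius 1/64

Only the slot chain above each u matters under beta; compose those maps.
input u3: composing its 2 substitution steps yields center (0, 1/16), radius 1/64
input u1: composing its 2 substitution steps yields center (0, -1/16), radius 1/64
input u2: composing its 1 substitution step yields center (1/2, 1/2), radius 1/5


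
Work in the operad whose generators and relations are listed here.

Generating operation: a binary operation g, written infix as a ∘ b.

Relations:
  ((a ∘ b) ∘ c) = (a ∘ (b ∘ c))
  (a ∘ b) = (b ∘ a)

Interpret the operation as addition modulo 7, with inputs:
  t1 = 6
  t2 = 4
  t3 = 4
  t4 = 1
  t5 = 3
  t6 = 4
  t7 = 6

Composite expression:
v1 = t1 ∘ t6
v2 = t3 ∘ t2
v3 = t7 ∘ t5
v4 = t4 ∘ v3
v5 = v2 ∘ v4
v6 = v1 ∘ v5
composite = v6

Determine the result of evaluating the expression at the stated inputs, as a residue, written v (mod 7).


(t1 ∘ t6) = 3
(t3 ∘ t2) = 1
(t7 ∘ t5) = 2
(t4 ∘ (t7 ∘ t5)) = 3
((t3 ∘ t2) ∘ (t4 ∘ (t7 ∘ t5))) = 4
((t1 ∘ t6) ∘ ((t3 ∘ t2) ∘ (t4 ∘ (t7 ∘ t5)))) = 0

0 (mod 7)


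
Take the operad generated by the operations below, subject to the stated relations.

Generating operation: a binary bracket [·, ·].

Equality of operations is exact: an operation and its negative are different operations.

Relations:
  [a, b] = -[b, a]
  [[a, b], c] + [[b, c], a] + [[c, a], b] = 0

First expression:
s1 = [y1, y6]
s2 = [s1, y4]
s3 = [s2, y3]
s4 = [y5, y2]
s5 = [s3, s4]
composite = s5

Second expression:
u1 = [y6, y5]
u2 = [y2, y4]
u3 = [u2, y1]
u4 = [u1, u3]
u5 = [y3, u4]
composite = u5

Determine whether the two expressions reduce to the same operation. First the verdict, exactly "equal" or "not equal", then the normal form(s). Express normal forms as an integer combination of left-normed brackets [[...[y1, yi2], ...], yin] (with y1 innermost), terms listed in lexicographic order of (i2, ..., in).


not equal; first: -[[[[[y1, y6], y4], y3], y2], y5] + [[[[[y1, y6], y4], y3], y5], y2]; second: [[[[[y1, y2], y4], y5], y6], y3] - [[[[[y1, y2], y4], y6], y5], y3] - [[[[[y1, y4], y2], y5], y6], y3] + [[[[[y1, y4], y2], y6], y5], y3]

The first expression, normalized: -[[[[[y1, y6], y4], y3], y2], y5] + [[[[[y1, y6], y4], y3], y5], y2]
The second expression, normalized: [[[[[y1, y2], y4], y5], y6], y3] - [[[[[y1, y2], y4], y6], y5], y3] - [[[[[y1, y4], y2], y5], y6], y3] + [[[[[y1, y4], y2], y6], y5], y3]
The normal forms differ: not equal.


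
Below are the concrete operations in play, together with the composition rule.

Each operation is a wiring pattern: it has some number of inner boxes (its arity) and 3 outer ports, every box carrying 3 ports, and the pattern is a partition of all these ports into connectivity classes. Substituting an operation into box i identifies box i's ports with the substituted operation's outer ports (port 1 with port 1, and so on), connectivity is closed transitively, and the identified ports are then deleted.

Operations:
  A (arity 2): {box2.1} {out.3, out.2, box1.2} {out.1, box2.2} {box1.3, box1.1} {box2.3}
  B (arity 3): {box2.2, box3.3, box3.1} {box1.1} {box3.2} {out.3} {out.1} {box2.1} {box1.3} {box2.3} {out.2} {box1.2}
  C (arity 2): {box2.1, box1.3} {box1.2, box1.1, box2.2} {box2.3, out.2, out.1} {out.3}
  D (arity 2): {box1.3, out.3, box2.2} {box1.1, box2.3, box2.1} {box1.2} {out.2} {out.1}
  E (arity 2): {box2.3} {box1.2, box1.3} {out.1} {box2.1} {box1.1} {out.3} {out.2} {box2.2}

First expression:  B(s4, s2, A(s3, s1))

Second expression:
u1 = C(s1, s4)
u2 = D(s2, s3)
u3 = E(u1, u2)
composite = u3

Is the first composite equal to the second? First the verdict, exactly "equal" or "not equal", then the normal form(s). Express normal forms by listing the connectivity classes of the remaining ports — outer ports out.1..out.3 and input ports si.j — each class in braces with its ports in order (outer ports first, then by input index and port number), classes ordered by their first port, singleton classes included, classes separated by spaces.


not equal — first {out.1} {out.2} {out.3} {s1.1} {s1.2, s2.2, s3.2} {s1.3} {s2.1} {s2.3} {s3.1, s3.3} {s4.1} {s4.2} {s4.3}, second {out.1} {out.2} {out.3} {s1.1, s1.2, s4.2} {s1.3, s4.1} {s2.1, s3.1, s3.3} {s2.2} {s2.3, s3.2} {s4.3}

The first composite normalizes to {out.1} {out.2} {out.3} {s1.1} {s1.2, s2.2, s3.2} {s1.3} {s2.1} {s2.3} {s3.1, s3.3} {s4.1} {s4.2} {s4.3}
The second composite normalizes to {out.1} {out.2} {out.3} {s1.1, s1.2, s4.2} {s1.3, s4.1} {s2.1, s3.1, s3.3} {s2.2} {s2.3, s3.2} {s4.3}
The normal forms differ: not equal.


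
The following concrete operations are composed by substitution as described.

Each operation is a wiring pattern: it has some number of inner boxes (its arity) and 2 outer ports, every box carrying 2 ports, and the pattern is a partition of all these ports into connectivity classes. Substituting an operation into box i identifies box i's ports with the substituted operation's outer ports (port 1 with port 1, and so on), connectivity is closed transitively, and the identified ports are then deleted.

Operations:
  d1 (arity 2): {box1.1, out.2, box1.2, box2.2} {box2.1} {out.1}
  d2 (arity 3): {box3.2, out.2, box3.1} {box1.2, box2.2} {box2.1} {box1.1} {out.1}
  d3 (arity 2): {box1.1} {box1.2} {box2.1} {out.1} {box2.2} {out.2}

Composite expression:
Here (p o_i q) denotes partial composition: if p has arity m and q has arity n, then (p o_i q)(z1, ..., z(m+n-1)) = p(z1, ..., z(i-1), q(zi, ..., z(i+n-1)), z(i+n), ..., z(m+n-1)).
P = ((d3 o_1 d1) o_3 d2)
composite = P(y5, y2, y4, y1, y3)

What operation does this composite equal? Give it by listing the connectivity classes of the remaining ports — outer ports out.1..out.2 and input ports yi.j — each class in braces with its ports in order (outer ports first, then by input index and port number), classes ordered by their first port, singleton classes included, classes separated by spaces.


{out.1} {out.2} {y1.1} {y1.2, y4.2} {y2.1} {y2.2, y5.1, y5.2} {y3.1, y3.2} {y4.1}


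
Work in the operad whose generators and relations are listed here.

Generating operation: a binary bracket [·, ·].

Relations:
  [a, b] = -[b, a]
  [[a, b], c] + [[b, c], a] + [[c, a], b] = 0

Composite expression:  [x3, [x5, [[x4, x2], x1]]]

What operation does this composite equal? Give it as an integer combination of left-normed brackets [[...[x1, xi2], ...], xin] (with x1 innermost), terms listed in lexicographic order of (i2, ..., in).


[[[[x1, x2], x4], x5], x3] - [[[[x1, x4], x2], x5], x3]

Skip Jacobi rewriting: expand, keep x1-initial words, read off terms.
Composite bracket: [x3, [x5, [[x4, x2], x1]]]
Applying ab - ba throughout gives 16 signed words (2^4 = 16).
Keep just the words that open with x1:
  word x1x2x4x5x3 has sign +1, contributing +[[[[x1, x2], x4], x5], x3]
  word x1x4x2x5x3 has sign -1, contributing -[[[[x1, x4], x2], x5], x3]


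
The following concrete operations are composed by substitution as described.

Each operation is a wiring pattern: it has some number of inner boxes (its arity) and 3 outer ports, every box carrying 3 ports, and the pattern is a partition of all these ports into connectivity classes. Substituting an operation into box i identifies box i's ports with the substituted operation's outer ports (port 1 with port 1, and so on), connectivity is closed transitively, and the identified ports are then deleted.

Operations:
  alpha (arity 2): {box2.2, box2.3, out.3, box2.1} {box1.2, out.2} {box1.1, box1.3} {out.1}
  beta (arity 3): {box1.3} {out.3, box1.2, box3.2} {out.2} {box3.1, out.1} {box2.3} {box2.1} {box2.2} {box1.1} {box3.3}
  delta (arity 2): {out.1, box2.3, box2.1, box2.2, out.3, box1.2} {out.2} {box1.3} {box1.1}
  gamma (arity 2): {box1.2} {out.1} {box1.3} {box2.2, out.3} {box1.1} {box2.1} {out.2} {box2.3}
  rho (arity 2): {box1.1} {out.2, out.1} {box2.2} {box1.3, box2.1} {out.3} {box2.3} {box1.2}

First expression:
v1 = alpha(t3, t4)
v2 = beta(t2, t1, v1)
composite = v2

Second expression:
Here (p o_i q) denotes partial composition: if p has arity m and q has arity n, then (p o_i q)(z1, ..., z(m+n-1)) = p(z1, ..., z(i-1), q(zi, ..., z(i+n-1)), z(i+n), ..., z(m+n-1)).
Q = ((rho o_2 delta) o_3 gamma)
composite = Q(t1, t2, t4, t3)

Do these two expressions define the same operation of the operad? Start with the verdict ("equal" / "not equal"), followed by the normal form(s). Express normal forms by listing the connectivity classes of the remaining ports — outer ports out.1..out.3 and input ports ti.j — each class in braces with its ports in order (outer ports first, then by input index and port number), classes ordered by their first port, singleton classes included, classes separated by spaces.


The first expression, normalized: {out.1} {out.2} {out.3, t2.2, t3.2} {t1.1} {t1.2} {t1.3} {t2.1} {t2.3} {t3.1, t3.3} {t4.1, t4.2, t4.3}
The second expression, normalized: {out.1, out.2} {out.3} {t1.1} {t1.2} {t1.3, t2.2, t3.2} {t2.1} {t2.3} {t3.1} {t3.3} {t4.1} {t4.2} {t4.3}
Distinct normal forms: not equal.

not equal; the first gives {out.1} {out.2} {out.3, t2.2, t3.2} {t1.1} {t1.2} {t1.3} {t2.1} {t2.3} {t3.1, t3.3} {t4.1, t4.2, t4.3} and the second {out.1, out.2} {out.3} {t1.1} {t1.2} {t1.3, t2.2, t3.2} {t2.1} {t2.3} {t3.1} {t3.3} {t4.1} {t4.2} {t4.3}


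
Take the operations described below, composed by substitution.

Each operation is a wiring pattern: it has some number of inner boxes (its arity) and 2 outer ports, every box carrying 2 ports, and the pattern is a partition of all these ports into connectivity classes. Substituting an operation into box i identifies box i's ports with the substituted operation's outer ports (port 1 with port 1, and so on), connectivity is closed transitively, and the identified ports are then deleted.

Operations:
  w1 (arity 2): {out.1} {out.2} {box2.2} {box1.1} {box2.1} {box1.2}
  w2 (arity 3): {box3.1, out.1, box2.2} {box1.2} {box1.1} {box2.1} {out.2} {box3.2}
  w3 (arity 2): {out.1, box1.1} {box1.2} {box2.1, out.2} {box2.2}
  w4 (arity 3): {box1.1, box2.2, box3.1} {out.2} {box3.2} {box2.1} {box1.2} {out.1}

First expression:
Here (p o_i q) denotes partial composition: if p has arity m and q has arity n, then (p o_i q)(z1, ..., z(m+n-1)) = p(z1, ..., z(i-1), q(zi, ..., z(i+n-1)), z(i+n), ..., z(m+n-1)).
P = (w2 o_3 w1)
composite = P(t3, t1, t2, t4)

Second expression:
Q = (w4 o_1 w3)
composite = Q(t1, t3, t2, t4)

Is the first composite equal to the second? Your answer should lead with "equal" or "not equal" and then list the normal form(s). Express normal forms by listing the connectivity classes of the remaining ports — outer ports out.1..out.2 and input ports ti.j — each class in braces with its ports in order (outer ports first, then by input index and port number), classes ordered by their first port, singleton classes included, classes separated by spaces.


not equal; first: {out.1, t1.2} {out.2} {t1.1} {t2.1} {t2.2} {t3.1} {t3.2} {t4.1} {t4.2}; second: {out.1} {out.2} {t1.1, t2.2, t4.1} {t1.2} {t2.1} {t3.1} {t3.2} {t4.2}

Normal form of the first expression: {out.1, t1.2} {out.2} {t1.1} {t2.1} {t2.2} {t3.1} {t3.2} {t4.1} {t4.2}
Normal form of the second expression: {out.1} {out.2} {t1.1, t2.2, t4.1} {t1.2} {t2.1} {t3.1} {t3.2} {t4.2}
The normal forms differ: not equal.


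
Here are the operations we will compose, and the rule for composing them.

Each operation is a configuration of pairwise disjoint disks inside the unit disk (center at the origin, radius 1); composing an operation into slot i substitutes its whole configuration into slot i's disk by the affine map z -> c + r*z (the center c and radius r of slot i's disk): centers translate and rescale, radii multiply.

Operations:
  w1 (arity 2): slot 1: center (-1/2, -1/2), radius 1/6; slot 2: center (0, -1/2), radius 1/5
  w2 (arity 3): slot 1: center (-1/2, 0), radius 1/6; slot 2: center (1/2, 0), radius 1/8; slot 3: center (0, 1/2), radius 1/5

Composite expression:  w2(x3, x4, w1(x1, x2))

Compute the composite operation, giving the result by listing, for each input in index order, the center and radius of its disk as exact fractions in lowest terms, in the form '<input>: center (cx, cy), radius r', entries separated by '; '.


x1: center (-1/10, 2/5), radius 1/30; x2: center (0, 2/5), radius 1/25; x3: center (-1/2, 0), radius 1/6; x4: center (1/2, 0), radius 1/8

Below w2, radii multiply path by path; the x-disk centers shift.
for x3, the 1-step affine chain lands on center (-1/2, 0), radius 1/6
for x4, the 1-step affine chain lands on center (1/2, 0), radius 1/8
for x1, the 2-step affine chain lands on center (-1/10, 2/5), radius 1/30
for x2, the 2-step affine chain lands on center (0, 2/5), radius 1/25


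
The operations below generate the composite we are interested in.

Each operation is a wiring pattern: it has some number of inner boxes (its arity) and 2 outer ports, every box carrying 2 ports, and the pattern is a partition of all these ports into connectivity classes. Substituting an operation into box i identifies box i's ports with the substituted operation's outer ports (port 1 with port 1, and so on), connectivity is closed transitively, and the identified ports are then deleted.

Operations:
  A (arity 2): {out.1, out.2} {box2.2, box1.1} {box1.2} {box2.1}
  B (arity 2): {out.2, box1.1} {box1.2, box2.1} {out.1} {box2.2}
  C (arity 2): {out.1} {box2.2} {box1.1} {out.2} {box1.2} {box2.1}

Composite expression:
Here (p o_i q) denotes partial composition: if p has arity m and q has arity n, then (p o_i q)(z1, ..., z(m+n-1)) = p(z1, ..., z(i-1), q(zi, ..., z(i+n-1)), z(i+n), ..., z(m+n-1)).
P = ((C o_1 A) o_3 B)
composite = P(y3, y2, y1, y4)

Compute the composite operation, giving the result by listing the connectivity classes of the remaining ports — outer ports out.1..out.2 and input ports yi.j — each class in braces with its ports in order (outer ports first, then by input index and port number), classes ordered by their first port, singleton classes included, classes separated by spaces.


{out.1} {out.2} {y1.1} {y1.2, y4.1} {y2.1} {y2.2, y3.1} {y3.2} {y4.2}

Substituting into C glues patterns; closure does the rest.
composing A on (y3, y2), with out.j its own outer ports: {out.1, out.2} {y2.1} {y2.2, y3.1} {y3.2}
composing B on (y1, y4), with out.j its own outer ports: {out.1} {out.2, y1.1} {y1.2, y4.1} {y4.2}
composing C on (y3, y2, y1, y4), with out.j its own outer ports: {out.1} {out.2} {y1.1} {y1.2, y4.1} {y2.1} {y2.2, y3.1} {y3.2} {y4.2}


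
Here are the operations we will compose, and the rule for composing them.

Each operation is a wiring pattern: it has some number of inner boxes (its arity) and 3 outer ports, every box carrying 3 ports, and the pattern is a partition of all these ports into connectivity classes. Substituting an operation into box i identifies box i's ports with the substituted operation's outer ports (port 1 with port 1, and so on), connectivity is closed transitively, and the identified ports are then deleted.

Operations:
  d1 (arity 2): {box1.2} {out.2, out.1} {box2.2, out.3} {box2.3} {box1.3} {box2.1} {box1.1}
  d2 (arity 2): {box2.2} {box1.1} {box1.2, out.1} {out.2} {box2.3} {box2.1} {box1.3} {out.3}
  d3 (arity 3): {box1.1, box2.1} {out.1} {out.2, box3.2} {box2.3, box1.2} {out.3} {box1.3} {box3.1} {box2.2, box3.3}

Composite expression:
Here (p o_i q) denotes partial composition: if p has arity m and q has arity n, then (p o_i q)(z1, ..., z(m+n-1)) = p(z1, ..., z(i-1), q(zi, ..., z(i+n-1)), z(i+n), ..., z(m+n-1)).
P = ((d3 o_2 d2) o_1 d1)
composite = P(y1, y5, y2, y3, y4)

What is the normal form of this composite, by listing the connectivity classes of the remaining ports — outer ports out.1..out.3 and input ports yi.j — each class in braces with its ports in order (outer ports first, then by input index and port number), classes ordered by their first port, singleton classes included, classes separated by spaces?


{out.1} {out.2, y4.2} {out.3} {y1.1} {y1.2} {y1.3} {y2.1} {y2.2} {y2.3} {y3.1} {y3.2} {y3.3} {y4.1} {y4.3} {y5.1} {y5.2} {y5.3}

Treat the ports identified at d3 as solder joints: merge, then drop.
through d1, on inputs (y1, y5): {out.1, out.2} {out.3, y5.2} {y1.1} {y1.2} {y1.3} {y5.1} {y5.3} (out.j = stage outer ports)
through d2, on inputs (y2, y3): {out.1, y2.2} {out.2} {out.3} {y2.1} {y2.3} {y3.1} {y3.2} {y3.3} (out.j = stage outer ports)
through d3, on inputs (y1, y5, y2, y3, y4): {out.1} {out.2, y4.2} {out.3} {y1.1} {y1.2} {y1.3} {y2.1} {y2.2} {y2.3} {y3.1} {y3.2} {y3.3} {y4.1} {y4.3} {y5.1} {y5.2} {y5.3} (out.j = stage outer ports)


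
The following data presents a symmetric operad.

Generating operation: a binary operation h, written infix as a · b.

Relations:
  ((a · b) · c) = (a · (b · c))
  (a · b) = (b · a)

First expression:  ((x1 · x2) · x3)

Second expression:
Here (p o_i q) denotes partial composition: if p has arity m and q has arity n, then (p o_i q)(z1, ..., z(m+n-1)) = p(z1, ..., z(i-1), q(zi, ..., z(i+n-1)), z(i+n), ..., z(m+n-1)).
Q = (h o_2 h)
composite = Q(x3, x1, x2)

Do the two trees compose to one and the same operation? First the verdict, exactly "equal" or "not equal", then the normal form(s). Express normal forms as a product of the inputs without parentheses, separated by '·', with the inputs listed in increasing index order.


equal; the common form is x1 · x2 · x3

The first expression reduces to x1 · x2 · x3
The second expression reduces to x1 · x2 · x3
The normal forms match — equal.


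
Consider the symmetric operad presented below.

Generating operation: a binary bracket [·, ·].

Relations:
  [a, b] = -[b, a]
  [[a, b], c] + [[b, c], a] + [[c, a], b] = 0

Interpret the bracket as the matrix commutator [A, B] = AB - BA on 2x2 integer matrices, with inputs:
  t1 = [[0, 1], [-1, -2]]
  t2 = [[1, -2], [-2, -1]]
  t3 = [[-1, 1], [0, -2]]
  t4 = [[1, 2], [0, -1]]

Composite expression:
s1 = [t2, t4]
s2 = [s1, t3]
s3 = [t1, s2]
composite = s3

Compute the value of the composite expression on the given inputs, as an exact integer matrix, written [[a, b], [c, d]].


[[-4, -8], [0, 4]]

[t2, t4] = [[4, 8], [-4, -4]]
[[t2, t4], t3] = [[4, 0], [-4, -4]]
[t1, [[t2, t4], t3]] = [[-4, -8], [0, 4]]


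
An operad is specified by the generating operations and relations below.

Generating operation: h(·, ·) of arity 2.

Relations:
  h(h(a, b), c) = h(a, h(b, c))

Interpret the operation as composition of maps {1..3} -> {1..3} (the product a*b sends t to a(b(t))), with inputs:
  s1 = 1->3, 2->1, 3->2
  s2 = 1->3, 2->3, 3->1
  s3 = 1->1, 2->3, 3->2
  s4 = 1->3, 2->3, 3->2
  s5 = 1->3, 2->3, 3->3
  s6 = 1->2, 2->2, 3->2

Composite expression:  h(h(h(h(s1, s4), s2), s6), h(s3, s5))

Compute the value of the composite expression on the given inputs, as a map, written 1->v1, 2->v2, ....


1->1, 2->1, 3->1

h(s1, s4) = 1->2, 2->2, 3->1
h(h(s1, s4), s2) = 1->1, 2->1, 3->2
h(h(h(s1, s4), s2), s6) = 1->1, 2->1, 3->1
h(s3, s5) = 1->2, 2->2, 3->2
h(h(h(h(s1, s4), s2), s6), h(s3, s5)) = 1->1, 2->1, 3->1


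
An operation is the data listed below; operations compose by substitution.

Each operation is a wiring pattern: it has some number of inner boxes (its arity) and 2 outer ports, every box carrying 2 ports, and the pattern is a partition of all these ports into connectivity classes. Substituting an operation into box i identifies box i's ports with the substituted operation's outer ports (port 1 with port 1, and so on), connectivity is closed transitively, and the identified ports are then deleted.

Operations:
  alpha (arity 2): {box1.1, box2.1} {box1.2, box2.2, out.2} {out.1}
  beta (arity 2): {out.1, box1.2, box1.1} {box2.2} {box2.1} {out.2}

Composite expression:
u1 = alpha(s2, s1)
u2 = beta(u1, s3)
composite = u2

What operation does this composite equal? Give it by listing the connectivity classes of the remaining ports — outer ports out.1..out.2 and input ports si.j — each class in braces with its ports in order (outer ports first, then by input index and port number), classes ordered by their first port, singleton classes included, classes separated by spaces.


{out.1, s1.2, s2.2} {out.2} {s1.1, s2.1} {s3.1} {s3.2}


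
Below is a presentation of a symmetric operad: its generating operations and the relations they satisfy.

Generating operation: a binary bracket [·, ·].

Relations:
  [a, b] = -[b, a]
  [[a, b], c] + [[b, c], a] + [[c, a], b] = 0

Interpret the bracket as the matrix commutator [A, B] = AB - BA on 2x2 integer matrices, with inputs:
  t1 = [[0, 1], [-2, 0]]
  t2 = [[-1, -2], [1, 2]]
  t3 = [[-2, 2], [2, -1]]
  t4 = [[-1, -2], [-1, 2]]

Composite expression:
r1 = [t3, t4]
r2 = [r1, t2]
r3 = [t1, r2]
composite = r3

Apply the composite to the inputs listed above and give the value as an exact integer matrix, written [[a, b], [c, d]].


[[49, 12], [24, -49]]


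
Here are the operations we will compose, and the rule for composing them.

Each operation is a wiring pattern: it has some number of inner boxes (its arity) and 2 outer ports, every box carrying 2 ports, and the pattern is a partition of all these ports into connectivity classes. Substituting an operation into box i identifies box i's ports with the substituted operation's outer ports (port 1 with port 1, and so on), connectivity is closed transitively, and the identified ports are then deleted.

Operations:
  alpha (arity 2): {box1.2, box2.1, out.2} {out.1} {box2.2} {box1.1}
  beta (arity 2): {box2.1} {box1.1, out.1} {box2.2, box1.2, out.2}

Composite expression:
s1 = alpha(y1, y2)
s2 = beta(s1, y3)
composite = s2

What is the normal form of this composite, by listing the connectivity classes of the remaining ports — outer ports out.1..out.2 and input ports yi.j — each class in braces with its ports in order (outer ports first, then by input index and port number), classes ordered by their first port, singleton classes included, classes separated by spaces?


{out.1} {out.2, y1.2, y2.1, y3.2} {y1.1} {y2.2} {y3.1}


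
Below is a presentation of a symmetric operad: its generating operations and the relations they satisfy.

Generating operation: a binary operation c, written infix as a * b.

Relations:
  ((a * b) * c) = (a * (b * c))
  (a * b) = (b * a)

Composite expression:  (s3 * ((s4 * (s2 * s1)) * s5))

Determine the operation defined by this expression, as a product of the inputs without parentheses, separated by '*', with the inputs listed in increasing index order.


s1 * s2 * s3 * s4 * s5

Reordering under c is free, so list the s-inputs canonically.
(s2 * s1) collapses to s2 * s1
(s4 * (s2 * s1)) collapses to s4 * s2 * s1
((s4 * (s2 * s1)) * s5) collapses to s4 * s2 * s1 * s5
(s3 * ((s4 * (s2 * s1)) * s5)) collapses to s3 * s4 * s2 * s1 * s5
rearranged into index order: s1 * s2 * s3 * s4 * s5


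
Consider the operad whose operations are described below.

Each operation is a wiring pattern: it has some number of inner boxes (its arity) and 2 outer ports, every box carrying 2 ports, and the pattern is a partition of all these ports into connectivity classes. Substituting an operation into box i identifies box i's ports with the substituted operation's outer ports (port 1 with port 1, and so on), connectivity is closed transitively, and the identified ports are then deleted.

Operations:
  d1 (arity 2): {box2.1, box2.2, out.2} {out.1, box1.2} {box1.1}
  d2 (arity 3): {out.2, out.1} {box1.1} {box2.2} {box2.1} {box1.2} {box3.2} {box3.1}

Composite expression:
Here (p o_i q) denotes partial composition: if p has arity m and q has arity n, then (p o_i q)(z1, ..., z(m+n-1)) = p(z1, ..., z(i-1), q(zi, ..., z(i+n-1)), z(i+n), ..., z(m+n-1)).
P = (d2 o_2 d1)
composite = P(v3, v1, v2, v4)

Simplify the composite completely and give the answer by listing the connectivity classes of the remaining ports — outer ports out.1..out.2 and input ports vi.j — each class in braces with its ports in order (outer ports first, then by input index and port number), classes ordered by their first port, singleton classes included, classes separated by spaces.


Two ports join when wires chain via d2-identified ports.
composing d1 on (v1, v2), with out.j its own outer ports: {out.1, v1.2} {out.2, v2.1, v2.2} {v1.1}
composing d2 on (v3, v1, v2, v4), with out.j its own outer ports: {out.1, out.2} {v1.1} {v1.2} {v2.1, v2.2} {v3.1} {v3.2} {v4.1} {v4.2}

{out.1, out.2} {v1.1} {v1.2} {v2.1, v2.2} {v3.1} {v3.2} {v4.1} {v4.2}


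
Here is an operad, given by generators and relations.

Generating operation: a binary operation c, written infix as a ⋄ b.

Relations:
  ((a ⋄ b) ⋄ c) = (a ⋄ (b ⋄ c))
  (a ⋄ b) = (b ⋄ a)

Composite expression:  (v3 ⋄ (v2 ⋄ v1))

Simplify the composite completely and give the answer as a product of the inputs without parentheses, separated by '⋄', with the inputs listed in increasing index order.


v1 ⋄ v2 ⋄ v3

Reordering under c is free, so list the v-inputs canonically.
(v2 ⋄ v1) unparenthesizes to v2 ⋄ v1
(v3 ⋄ (v2 ⋄ v1)) unparenthesizes to v3 ⋄ v2 ⋄ v1
reordering the factors by index: v1 ⋄ v2 ⋄ v3


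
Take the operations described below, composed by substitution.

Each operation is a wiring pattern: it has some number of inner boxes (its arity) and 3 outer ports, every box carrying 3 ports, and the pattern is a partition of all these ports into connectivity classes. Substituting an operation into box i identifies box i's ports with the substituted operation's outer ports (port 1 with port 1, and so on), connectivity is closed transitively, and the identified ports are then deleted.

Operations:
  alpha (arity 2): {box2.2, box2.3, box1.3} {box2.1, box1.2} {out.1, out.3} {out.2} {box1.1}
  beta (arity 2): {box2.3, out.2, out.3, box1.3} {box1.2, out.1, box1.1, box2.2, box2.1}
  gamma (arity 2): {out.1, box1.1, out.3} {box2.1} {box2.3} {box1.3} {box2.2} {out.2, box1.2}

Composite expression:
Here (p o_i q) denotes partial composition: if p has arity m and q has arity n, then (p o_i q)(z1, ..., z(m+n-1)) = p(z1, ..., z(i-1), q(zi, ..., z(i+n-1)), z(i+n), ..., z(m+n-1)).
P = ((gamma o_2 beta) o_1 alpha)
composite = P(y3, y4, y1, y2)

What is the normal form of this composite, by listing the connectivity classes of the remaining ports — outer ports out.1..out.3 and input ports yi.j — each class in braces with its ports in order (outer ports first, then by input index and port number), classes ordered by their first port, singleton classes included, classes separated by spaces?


{out.1, out.3} {out.2} {y1.1, y1.2, y2.1, y2.2} {y1.3, y2.3} {y3.1} {y3.2, y4.1} {y3.3, y4.2, y4.3}

Substituting into gamma glues patterns; closure does the rest.
alpha over (y3, y4) gives {out.1, out.3} {out.2} {y3.1} {y3.2, y4.1} {y3.3, y4.2, y4.3}, out.j being that stage's outer ports
beta over (y1, y2) gives {out.1, y1.1, y1.2, y2.1, y2.2} {out.2, out.3, y1.3, y2.3}, out.j being that stage's outer ports
gamma over (y3, y4, y1, y2) gives {out.1, out.3} {out.2} {y1.1, y1.2, y2.1, y2.2} {y1.3, y2.3} {y3.1} {y3.2, y4.1} {y3.3, y4.2, y4.3}, out.j being that stage's outer ports


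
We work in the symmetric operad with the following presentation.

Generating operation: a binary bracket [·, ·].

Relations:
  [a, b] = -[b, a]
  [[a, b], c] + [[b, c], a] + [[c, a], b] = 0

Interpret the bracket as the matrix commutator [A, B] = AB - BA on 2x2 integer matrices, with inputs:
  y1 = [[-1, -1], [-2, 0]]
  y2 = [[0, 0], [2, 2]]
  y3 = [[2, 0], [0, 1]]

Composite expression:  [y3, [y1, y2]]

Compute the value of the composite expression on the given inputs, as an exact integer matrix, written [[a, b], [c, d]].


[[0, -2], [-6, 0]]

[y1, y2] = [[-2, -2], [6, 2]]
[y3, [y1, y2]] = [[0, -2], [-6, 0]]


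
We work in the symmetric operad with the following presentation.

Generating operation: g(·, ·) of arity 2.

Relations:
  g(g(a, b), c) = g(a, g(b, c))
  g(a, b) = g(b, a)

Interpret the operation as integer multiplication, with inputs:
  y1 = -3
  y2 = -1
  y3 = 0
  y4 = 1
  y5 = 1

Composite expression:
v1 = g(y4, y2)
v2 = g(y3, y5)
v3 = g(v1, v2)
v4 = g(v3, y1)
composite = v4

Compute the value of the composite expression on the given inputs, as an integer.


g(y4, y2) = -1
g(y3, y5) = 0
g(g(y4, y2), g(y3, y5)) = 0
g(g(g(y4, y2), g(y3, y5)), y1) = 0

0


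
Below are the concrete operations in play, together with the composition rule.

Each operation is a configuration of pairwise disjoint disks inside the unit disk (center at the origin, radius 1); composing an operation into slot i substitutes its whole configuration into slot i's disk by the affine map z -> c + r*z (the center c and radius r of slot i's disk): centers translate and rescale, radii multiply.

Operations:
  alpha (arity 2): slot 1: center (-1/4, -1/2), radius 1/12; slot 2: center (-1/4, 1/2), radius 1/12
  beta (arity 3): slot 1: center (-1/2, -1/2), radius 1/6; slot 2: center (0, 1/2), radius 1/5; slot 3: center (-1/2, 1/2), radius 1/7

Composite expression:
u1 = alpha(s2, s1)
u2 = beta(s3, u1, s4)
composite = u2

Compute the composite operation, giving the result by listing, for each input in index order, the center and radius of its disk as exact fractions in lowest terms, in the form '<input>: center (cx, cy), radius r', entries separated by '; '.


Nesting under beta composes maps z -> c + r*z down each s-path.
s3: after 1 affine step, its disk has center (-1/2, -1/2), radius 1/6
s2: after 2 affine steps, its disk has center (-1/20, 2/5), radius 1/60
s1: after 2 affine steps, its disk has center (-1/20, 3/5), radius 1/60
s4: after 1 affine step, its disk has center (-1/2, 1/2), radius 1/7

s1: center (-1/20, 3/5), radius 1/60; s2: center (-1/20, 2/5), radius 1/60; s3: center (-1/2, -1/2), radius 1/6; s4: center (-1/2, 1/2), radius 1/7


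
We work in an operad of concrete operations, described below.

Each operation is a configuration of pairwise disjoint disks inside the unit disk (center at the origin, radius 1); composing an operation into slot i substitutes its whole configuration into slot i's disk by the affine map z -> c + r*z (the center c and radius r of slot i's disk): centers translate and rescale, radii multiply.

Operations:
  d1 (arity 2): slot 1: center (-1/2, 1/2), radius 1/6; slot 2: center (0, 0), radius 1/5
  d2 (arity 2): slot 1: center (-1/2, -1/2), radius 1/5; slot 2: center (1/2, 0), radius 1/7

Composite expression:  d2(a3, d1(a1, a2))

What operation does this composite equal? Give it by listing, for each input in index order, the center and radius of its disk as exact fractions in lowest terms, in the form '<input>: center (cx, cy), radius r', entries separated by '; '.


a1: center (3/7, 1/14), radius 1/42; a2: center (1/2, 0), radius 1/35; a3: center (-1/2, -1/2), radius 1/5

Each a-disk chains the slot maps above it in d2; radii multiply.
input a3: applying the 1 nested substitution gives center (-1/2, -1/2), radius 1/5
input a1: applying the 2 nested substitutions gives center (3/7, 1/14), radius 1/42
input a2: applying the 2 nested substitutions gives center (1/2, 0), radius 1/35


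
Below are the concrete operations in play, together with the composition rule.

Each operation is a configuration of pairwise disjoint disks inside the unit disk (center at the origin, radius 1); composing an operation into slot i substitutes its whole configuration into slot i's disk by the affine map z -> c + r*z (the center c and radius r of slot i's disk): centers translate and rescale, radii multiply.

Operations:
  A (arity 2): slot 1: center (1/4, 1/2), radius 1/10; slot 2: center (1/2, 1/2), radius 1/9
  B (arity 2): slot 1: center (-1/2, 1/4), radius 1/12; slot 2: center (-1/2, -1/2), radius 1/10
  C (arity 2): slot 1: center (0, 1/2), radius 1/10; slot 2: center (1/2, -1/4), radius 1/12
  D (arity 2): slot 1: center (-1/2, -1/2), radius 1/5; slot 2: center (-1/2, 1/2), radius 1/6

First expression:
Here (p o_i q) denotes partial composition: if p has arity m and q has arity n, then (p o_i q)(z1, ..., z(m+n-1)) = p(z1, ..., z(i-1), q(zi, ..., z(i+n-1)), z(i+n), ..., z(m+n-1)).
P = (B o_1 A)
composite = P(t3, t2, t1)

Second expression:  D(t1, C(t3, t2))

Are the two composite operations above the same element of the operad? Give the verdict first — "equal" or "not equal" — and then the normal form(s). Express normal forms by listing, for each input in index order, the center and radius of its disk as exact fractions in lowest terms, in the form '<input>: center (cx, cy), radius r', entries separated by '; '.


not equal: they reduce to t1: center (-1/2, -1/2), radius 1/10; t2: center (-11/24, 7/24), radius 1/108; t3: center (-23/48, 7/24), radius 1/120 and t1: center (-1/2, -1/2), radius 1/5; t2: center (-5/12, 11/24), radius 1/72; t3: center (-1/2, 7/12), radius 1/60

The first composite normalizes to t1: center (-1/2, -1/2), radius 1/10; t2: center (-11/24, 7/24), radius 1/108; t3: center (-23/48, 7/24), radius 1/120
The second composite normalizes to t1: center (-1/2, -1/2), radius 1/5; t2: center (-5/12, 11/24), radius 1/72; t3: center (-1/2, 7/12), radius 1/60
Different reductions; not equal.


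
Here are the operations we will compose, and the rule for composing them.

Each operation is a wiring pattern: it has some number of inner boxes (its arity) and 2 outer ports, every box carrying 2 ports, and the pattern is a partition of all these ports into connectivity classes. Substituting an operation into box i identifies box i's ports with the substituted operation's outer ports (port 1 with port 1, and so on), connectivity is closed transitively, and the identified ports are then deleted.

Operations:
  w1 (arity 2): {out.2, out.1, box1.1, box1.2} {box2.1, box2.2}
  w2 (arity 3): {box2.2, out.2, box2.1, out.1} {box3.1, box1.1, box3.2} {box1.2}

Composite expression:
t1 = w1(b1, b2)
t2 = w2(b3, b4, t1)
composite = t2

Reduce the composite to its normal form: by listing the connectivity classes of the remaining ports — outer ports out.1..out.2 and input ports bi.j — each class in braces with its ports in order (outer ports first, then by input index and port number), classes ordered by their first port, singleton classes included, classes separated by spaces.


{out.1, out.2, b4.1, b4.2} {b1.1, b1.2, b3.1} {b2.1, b2.2} {b3.2}

After gluing at w2, chains via deleted ports link the b-ports.
stage w1: inputs (b1, b2), connectivity {out.1, out.2, b1.1, b1.2} {b2.1, b2.2}, out.j its boundary
stage w2: inputs (b3, b4, b1, b2), connectivity {out.1, out.2, b4.1, b4.2} {b1.1, b1.2, b3.1} {b2.1, b2.2} {b3.2}, out.j its boundary


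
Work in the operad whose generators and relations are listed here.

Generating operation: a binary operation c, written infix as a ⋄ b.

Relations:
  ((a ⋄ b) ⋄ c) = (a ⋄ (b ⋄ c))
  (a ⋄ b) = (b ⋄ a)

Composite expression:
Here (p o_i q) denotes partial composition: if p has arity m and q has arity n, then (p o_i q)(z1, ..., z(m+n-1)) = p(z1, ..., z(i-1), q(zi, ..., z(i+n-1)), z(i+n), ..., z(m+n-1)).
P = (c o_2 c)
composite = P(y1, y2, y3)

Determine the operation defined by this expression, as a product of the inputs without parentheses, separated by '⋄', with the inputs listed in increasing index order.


y1 ⋄ y2 ⋄ y3

Both nesting and order wash out for c; what remains is which y's occur.
(y2 ⋄ y3) unparenthesizes to y2 ⋄ y3
(y1 ⋄ (y2 ⋄ y3)) unparenthesizes to y1 ⋄ y2 ⋄ y3
rearranged into index order: y1 ⋄ y2 ⋄ y3
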